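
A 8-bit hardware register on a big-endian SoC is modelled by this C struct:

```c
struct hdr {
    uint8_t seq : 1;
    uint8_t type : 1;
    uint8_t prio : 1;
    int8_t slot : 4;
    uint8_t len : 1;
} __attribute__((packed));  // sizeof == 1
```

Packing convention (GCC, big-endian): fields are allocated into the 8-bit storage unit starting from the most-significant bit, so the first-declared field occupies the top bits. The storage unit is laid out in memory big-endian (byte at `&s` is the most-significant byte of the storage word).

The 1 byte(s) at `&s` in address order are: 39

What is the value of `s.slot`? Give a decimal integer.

[0]=0x39 (big-endian) → word 0x39
seq [7+:1] = (word>>7) & 0x1 = 0
type [6+:1] = (word>>6) & 0x1 = 0
prio [5+:1] = (word>>5) & 0x1 = 1
slot [1+:4] = (word>>1) & 0xf = 12  ←
len [0+:1] = (word>>0) & 0x1 = 1
slot signed 4b, MSB=1: 12 - 16 = -4

-4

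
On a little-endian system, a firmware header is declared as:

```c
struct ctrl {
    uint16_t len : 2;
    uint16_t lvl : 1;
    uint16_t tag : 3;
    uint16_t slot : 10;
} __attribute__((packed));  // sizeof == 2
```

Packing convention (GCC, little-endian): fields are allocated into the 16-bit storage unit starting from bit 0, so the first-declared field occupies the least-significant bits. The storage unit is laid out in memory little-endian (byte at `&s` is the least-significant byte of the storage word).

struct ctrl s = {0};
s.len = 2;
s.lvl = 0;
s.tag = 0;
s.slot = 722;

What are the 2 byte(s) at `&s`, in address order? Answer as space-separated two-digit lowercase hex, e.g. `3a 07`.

82 b4

[0+:2] len=2 & 0x3 = 0x2; word=0x0002
[2+:1] lvl=0 & 0x1 = 0x0; word=0x0002
[3+:3] tag=0 & 0x7 = 0x0; word=0x0002
[6+:10] slot=722 & 0x3ff = 0x2d2; word=0xb482
word = 0xb482 → little-endian bytes:
  [0]=0x82  [1]=0xb4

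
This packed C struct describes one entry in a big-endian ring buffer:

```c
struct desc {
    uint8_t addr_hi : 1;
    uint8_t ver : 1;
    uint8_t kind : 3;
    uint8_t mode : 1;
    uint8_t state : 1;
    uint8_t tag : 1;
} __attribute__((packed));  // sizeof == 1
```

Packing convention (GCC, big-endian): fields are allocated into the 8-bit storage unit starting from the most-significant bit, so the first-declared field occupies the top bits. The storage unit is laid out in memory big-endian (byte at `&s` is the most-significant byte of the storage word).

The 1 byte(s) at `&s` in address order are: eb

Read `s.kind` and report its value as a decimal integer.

5

[0]=0xeb (big-endian) → word 0xeb
addr_hi [7+:1] = (word>>7) & 0x1 = 1
ver [6+:1] = (word>>6) & 0x1 = 1
kind [3+:3] = (word>>3) & 0x7 = 5  ←
mode [2+:1] = (word>>2) & 0x1 = 0
state [1+:1] = (word>>1) & 0x1 = 1
tag [0+:1] = (word>>0) & 0x1 = 1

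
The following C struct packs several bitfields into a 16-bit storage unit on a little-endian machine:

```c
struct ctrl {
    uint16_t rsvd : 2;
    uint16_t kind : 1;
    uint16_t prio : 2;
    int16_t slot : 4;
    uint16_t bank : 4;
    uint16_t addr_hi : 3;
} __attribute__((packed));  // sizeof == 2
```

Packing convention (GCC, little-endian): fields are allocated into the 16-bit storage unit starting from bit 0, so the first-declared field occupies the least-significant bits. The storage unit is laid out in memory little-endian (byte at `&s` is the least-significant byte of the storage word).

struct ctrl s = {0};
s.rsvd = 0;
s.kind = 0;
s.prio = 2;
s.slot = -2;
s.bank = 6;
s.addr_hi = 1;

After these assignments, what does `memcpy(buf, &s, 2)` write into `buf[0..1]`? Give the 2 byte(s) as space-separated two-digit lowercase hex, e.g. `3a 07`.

[0+:2] rsvd=0 & 0x3 = 0x0; word=0x0000
[2+:1] kind=0 & 0x1 = 0x0; word=0x0000
[3+:2] prio=2 & 0x3 = 0x2; word=0x0010
[5+:4] slot=-2 & 0xf = 0xe; word=0x01d0
[9+:4] bank=6 & 0xf = 0x6; word=0x0dd0
[13+:3] addr_hi=1 & 0x7 = 0x1; word=0x2dd0
word = 0x2dd0 → little-endian bytes:
  [0]=0xd0  [1]=0x2d

d0 2d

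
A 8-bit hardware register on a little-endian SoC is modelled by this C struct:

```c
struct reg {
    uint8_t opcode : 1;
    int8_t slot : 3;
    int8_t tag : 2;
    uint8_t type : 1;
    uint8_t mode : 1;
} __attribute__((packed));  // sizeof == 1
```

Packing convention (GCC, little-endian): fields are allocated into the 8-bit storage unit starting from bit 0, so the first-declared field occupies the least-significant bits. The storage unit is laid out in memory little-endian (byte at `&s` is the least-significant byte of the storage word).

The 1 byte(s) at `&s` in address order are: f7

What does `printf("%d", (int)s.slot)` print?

3

[0]=0xf7 (little-endian) → word 0xf7
opcode [0+:1] = (word>>0) & 0x1 = 1
slot [1+:3] = (word>>1) & 0x7 = 3  ←
tag [4+:2] = (word>>4) & 0x3 = 3
type [6+:1] = (word>>6) & 0x1 = 1
mode [7+:1] = (word>>7) & 0x1 = 1
slot signed 3b, MSB=0: value = 3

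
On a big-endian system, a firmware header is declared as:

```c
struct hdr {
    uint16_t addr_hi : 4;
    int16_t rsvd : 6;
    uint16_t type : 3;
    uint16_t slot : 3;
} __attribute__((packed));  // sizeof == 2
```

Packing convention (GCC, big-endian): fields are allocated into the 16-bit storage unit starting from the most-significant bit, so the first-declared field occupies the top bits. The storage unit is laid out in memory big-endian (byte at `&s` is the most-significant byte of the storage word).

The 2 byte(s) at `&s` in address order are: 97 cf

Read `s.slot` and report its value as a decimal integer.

7

[0]=0x97 [1]=0xcf (big-endian) → word 0x97cf
addr_hi:4 @ bit 12 → (0x97cf>>12)&0xf = 0x9
rsvd:6 @ bit 6 → (0x97cf>>6)&0x3f = 0x1f
type:3 @ bit 3 → (0x97cf>>3)&0x7 = 0x1
slot:3 @ bit 0 → (0x97cf>>0)&0x7 = 0x7  ←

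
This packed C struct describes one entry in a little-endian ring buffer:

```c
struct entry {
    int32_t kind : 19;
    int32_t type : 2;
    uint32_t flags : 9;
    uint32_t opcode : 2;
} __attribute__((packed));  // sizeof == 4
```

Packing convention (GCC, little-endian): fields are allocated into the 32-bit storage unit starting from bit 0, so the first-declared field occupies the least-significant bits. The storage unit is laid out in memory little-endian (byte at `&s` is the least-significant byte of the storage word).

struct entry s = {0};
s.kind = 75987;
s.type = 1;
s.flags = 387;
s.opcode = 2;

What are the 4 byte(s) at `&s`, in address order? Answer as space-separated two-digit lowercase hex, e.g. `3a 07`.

d3 28 69 b0

kind (19b) val=75987 bits=0x128d3 at bit 0: 0x000128d3
type (2b) val=1 bits=0x1 at bit 19: 0x000928d3
flags (9b) val=387 bits=0x183 at bit 21: 0x306928d3
opcode (2b) val=2 bits=0x2 at bit 30: 0xb06928d3
word = 0xb06928d3 → little-endian bytes:
  [0]=0xd3  [1]=0x28  [2]=0x69  [3]=0xb0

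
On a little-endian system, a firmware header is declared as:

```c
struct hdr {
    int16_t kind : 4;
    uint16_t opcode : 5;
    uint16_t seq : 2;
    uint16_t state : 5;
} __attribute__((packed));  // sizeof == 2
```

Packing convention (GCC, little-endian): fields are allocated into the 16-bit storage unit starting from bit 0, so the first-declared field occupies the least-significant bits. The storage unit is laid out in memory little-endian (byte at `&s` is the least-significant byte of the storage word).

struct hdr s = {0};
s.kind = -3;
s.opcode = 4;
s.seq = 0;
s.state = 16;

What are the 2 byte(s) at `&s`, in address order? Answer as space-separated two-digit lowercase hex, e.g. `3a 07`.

kind:4 = -3 → 0xd << 0 → word 0x000d
opcode:5 = 4 → 0x4 << 4 → word 0x004d
seq:2 = 0 → 0x0 << 9 → word 0x004d
state:5 = 16 → 0x10 << 11 → word 0x804d
word = 0x804d → little-endian bytes:
  [0]=0x4d  [1]=0x80

4d 80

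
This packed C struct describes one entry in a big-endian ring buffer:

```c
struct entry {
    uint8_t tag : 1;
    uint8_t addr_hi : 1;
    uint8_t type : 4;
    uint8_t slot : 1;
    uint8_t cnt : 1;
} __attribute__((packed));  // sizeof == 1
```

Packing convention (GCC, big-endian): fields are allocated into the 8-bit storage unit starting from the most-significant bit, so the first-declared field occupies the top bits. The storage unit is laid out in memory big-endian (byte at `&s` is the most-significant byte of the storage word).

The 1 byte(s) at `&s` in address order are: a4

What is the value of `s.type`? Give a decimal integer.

9

[0]=0xa4 (big-endian) → word 0xa4
tag [7+:1] = (word>>7) & 0x1 = 1
addr_hi [6+:1] = (word>>6) & 0x1 = 0
type [2+:4] = (word>>2) & 0xf = 9  ←
slot [1+:1] = (word>>1) & 0x1 = 0
cnt [0+:1] = (word>>0) & 0x1 = 0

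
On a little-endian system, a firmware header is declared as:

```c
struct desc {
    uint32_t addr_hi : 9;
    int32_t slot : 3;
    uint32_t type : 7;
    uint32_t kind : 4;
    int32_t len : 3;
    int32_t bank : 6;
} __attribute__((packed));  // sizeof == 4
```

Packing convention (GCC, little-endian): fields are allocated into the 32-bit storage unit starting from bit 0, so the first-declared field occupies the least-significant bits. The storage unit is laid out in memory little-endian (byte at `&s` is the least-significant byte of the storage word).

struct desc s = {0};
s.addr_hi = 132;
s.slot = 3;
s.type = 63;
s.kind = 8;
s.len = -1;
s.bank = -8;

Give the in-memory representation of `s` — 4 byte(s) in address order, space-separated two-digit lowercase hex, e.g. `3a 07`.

84 f6 c3 e3

addr_hi (9b) val=132 bits=0x84 at bit 0: 0x00000084
slot (3b) val=3 bits=0x3 at bit 9: 0x00000684
type (7b) val=63 bits=0x3f at bit 12: 0x0003f684
kind (4b) val=8 bits=0x8 at bit 19: 0x0043f684
len (3b) val=-1 bits=0x7 at bit 23: 0x03c3f684
bank (6b) val=-8 bits=0x38 at bit 26: 0xe3c3f684
word = 0xe3c3f684 → little-endian bytes:
  [0]=0x84  [1]=0xf6  [2]=0xc3  [3]=0xe3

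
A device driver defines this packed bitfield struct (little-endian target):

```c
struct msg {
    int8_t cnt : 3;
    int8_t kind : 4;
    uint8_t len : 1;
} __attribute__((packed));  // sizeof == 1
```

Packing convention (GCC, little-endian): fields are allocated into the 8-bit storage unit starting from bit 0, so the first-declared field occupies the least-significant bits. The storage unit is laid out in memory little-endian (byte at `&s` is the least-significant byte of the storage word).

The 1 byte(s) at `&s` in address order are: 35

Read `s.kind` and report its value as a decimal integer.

[0]=0x35 (little-endian) → word 0x35
cnt [0+:3] = (word>>0) & 0x7 = 5
kind [3+:4] = (word>>3) & 0xf = 6  ←
len [7+:1] = (word>>7) & 0x1 = 0
kind signed 4b, MSB=0: value = 6

6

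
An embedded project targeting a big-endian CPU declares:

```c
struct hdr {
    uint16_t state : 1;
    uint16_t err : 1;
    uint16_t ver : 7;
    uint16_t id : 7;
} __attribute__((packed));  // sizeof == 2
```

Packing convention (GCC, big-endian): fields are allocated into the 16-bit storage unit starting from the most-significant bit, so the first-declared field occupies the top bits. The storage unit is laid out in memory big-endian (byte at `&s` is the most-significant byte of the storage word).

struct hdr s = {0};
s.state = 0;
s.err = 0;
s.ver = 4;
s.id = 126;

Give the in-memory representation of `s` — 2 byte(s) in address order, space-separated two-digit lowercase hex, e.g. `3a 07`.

state:1 = 0 → 0x0 << 15 → word 0x0000
err:1 = 0 → 0x0 << 14 → word 0x0000
ver:7 = 4 → 0x4 << 7 → word 0x0200
id:7 = 126 → 0x7e << 0 → word 0x027e
word = 0x027e → big-endian bytes:
  [0]=0x02  [1]=0x7e

02 7e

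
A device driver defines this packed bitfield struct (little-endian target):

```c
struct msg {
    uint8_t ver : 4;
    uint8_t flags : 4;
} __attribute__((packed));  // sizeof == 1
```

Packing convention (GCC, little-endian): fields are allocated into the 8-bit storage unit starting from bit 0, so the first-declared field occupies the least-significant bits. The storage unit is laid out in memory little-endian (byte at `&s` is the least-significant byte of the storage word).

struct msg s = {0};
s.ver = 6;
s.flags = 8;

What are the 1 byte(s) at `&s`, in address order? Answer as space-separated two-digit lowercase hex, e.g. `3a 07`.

ver (4b) val=6 bits=0x6 at bit 0: 0x06
flags (4b) val=8 bits=0x8 at bit 4: 0x86
word = 0x86 → little-endian bytes:
  [0]=0x86

86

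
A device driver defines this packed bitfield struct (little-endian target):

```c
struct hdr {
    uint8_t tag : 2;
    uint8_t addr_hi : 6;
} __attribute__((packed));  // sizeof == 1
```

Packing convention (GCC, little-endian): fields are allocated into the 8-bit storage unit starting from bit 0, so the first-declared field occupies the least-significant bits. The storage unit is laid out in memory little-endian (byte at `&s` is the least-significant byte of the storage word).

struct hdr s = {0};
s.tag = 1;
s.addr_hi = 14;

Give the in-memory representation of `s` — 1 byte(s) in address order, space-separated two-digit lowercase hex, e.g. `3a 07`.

39

[0+:2] tag=1 & 0x3 = 0x1; word=0x01
[2+:6] addr_hi=14 & 0x3f = 0xe; word=0x39
word = 0x39 → little-endian bytes:
  [0]=0x39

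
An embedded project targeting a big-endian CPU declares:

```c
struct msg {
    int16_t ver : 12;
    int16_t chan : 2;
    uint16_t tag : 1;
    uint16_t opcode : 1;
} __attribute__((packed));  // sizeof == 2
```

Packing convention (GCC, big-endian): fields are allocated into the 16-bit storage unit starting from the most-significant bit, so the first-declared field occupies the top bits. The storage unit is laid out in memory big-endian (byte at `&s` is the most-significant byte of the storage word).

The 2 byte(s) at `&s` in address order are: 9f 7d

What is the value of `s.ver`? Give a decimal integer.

[0]=0x9f [1]=0x7d (big-endian) → word 0x9f7d
ver [4+:12] = (word>>4) & 0xfff = 2551  ←
chan [2+:2] = (word>>2) & 0x3 = 3
tag [1+:1] = (word>>1) & 0x1 = 0
opcode [0+:1] = (word>>0) & 0x1 = 1
ver signed 12b, MSB=1: 2551 - 4096 = -1545

-1545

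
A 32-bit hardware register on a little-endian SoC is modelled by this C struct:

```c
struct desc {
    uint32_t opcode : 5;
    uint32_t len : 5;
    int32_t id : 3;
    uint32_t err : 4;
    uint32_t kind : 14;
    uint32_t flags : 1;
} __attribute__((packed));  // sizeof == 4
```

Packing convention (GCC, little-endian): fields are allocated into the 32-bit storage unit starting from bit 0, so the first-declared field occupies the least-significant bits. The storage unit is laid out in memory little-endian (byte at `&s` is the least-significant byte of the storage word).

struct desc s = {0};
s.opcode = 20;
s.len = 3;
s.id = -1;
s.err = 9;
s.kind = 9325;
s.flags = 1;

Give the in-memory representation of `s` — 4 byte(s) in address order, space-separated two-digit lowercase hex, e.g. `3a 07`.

[0+:5] opcode=20 & 0x1f = 0x14; word=0x00000014
[5+:5] len=3 & 0x1f = 0x3; word=0x00000074
[10+:3] id=-1 & 0x7 = 0x7; word=0x00001c74
[13+:4] err=9 & 0xf = 0x9; word=0x00013c74
[17+:14] kind=9325 & 0x3fff = 0x246d; word=0x48db3c74
[31+:1] flags=1 & 0x1 = 0x1; word=0xc8db3c74
word = 0xc8db3c74 → little-endian bytes:
  [0]=0x74  [1]=0x3c  [2]=0xdb  [3]=0xc8

74 3c db c8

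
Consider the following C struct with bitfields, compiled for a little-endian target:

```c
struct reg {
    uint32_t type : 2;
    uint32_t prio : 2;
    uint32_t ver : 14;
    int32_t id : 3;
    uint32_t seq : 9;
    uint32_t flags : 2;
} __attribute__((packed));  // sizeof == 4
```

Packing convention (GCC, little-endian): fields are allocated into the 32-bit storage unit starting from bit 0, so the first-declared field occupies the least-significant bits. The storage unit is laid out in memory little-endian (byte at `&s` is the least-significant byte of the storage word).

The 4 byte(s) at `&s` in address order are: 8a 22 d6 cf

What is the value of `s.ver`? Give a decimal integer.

[0]=0x8a [1]=0x22 [2]=0xd6 [3]=0xcf (little-endian) → word 0xcfd6228a
type [0+:2] = (word>>0) & 0x3 = 2
prio [2+:2] = (word>>2) & 0x3 = 2
ver [4+:14] = (word>>4) & 0x3fff = 8744  ←
id [18+:3] = (word>>18) & 0x7 = 5
seq [21+:9] = (word>>21) & 0x1ff = 126
flags [30+:2] = (word>>30) & 0x3 = 3

8744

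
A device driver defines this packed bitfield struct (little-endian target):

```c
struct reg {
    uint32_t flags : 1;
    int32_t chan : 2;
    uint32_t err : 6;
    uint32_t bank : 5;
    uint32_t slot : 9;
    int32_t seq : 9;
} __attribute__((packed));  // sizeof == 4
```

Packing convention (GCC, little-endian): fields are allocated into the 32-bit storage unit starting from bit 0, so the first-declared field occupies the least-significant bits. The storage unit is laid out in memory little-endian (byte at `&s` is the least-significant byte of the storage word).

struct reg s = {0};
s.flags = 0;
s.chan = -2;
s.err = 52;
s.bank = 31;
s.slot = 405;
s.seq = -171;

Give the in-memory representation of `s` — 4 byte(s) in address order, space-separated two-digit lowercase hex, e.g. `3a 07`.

flags (1b) val=0 bits=0x0 at bit 0: 0x00000000
chan (2b) val=-2 bits=0x2 at bit 1: 0x00000004
err (6b) val=52 bits=0x34 at bit 3: 0x000001a4
bank (5b) val=31 bits=0x1f at bit 9: 0x00003fa4
slot (9b) val=405 bits=0x195 at bit 14: 0x00657fa4
seq (9b) val=-171 bits=0x155 at bit 23: 0xaae57fa4
word = 0xaae57fa4 → little-endian bytes:
  [0]=0xa4  [1]=0x7f  [2]=0xe5  [3]=0xaa

a4 7f e5 aa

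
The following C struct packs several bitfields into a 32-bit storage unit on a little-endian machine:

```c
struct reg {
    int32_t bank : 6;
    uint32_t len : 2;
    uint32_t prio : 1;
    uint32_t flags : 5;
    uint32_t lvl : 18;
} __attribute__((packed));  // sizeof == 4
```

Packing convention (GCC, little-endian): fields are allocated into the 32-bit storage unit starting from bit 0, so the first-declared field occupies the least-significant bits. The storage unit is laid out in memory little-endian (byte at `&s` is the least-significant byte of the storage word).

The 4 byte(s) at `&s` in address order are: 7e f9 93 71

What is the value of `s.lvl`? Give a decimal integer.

116303

[0]=0x7e [1]=0xf9 [2]=0x93 [3]=0x71 (little-endian) → word 0x7193f97e
bank:6 @ bit 0 → (0x7193f97e>>0)&0x3f = 0x3e
len:2 @ bit 6 → (0x7193f97e>>6)&0x3 = 0x1
prio:1 @ bit 8 → (0x7193f97e>>8)&0x1 = 0x1
flags:5 @ bit 9 → (0x7193f97e>>9)&0x1f = 0x1c
lvl:18 @ bit 14 → (0x7193f97e>>14)&0x3ffff = 0x1c64f  ←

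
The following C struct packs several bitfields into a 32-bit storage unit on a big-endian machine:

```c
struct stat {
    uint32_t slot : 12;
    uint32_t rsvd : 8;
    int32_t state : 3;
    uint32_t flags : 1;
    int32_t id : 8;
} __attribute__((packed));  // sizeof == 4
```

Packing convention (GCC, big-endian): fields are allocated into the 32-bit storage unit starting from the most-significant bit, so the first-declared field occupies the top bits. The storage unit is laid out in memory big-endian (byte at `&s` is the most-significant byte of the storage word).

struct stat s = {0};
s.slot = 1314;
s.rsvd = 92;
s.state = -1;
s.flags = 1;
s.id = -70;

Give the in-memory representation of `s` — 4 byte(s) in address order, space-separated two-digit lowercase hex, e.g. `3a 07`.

slot:12 = 1314 → 0x522 << 20 → word 0x52200000
rsvd:8 = 92 → 0x5c << 12 → word 0x5225c000
state:3 = -1 → 0x7 << 9 → word 0x5225ce00
flags:1 = 1 → 0x1 << 8 → word 0x5225cf00
id:8 = -70 → 0xba << 0 → word 0x5225cfba
word = 0x5225cfba → big-endian bytes:
  [0]=0x52  [1]=0x25  [2]=0xcf  [3]=0xba

52 25 cf ba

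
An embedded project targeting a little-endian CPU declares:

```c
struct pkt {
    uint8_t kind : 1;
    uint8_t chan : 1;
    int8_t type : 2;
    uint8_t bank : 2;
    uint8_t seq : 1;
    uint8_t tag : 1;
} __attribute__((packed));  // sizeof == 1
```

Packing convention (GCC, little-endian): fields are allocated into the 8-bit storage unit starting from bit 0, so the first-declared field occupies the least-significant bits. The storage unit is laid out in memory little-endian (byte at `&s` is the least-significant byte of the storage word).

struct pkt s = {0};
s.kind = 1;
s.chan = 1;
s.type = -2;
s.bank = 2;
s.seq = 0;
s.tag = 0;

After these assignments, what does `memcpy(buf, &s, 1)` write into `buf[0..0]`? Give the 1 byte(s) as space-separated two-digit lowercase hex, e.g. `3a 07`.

kind (1b) val=1 bits=0x1 at bit 0: 0x01
chan (1b) val=1 bits=0x1 at bit 1: 0x03
type (2b) val=-2 bits=0x2 at bit 2: 0x0b
bank (2b) val=2 bits=0x2 at bit 4: 0x2b
seq (1b) val=0 bits=0x0 at bit 6: 0x2b
tag (1b) val=0 bits=0x0 at bit 7: 0x2b
word = 0x2b → little-endian bytes:
  [0]=0x2b

2b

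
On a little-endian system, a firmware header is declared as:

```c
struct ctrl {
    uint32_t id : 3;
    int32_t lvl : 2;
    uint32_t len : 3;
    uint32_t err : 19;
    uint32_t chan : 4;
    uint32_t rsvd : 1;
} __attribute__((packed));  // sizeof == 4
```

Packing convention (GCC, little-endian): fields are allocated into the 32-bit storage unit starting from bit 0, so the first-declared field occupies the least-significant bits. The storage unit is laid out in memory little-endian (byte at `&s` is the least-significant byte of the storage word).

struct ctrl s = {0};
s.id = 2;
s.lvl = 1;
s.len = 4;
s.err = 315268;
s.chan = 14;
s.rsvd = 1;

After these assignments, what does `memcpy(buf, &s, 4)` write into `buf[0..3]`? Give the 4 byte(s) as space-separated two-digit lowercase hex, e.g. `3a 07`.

8a 84 cf f4

id:3 = 2 → 0x2 << 0 → word 0x00000002
lvl:2 = 1 → 0x1 << 3 → word 0x0000000a
len:3 = 4 → 0x4 << 5 → word 0x0000008a
err:19 = 315268 → 0x4cf84 << 8 → word 0x04cf848a
chan:4 = 14 → 0xe << 27 → word 0x74cf848a
rsvd:1 = 1 → 0x1 << 31 → word 0xf4cf848a
word = 0xf4cf848a → little-endian bytes:
  [0]=0x8a  [1]=0x84  [2]=0xcf  [3]=0xf4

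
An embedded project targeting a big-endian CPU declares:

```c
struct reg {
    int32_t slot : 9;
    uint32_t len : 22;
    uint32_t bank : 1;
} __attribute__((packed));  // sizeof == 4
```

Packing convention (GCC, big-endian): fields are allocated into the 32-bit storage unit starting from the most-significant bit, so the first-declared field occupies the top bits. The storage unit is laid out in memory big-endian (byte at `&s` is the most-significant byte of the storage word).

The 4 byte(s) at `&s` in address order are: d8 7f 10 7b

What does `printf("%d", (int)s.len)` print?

4163645

[0]=0xd8 [1]=0x7f [2]=0x10 [3]=0x7b (big-endian) → word 0xd87f107b
slot:9 @ bit 23 → (0xd87f107b>>23)&0x1ff = 0x1b0
len:22 @ bit 1 → (0xd87f107b>>1)&0x3fffff = 0x3f883d  ←
bank:1 @ bit 0 → (0xd87f107b>>0)&0x1 = 0x1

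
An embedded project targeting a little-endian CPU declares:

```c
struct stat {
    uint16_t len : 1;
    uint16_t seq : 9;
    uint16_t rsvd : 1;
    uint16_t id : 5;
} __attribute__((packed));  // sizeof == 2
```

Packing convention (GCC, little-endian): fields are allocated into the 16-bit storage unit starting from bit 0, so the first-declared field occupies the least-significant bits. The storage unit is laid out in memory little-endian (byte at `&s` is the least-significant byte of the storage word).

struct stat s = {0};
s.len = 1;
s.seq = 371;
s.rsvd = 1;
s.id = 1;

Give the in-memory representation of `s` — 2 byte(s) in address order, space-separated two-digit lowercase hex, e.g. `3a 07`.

e7 0e

len:1 = 1 → 0x1 << 0 → word 0x0001
seq:9 = 371 → 0x173 << 1 → word 0x02e7
rsvd:1 = 1 → 0x1 << 10 → word 0x06e7
id:5 = 1 → 0x1 << 11 → word 0x0ee7
word = 0x0ee7 → little-endian bytes:
  [0]=0xe7  [1]=0x0e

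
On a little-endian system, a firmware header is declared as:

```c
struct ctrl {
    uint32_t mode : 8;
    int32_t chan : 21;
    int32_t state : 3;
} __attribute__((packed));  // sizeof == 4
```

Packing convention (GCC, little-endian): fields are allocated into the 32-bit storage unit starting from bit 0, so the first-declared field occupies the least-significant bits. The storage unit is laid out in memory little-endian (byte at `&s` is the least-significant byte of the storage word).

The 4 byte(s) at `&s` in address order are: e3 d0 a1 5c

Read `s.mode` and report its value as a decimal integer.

[0]=0xe3 [1]=0xd0 [2]=0xa1 [3]=0x5c (little-endian) → word 0x5ca1d0e3
mode:8 @ bit 0 → (0x5ca1d0e3>>0)&0xff = 0xe3  ←
chan:21 @ bit 8 → (0x5ca1d0e3>>8)&0x1fffff = 0x1ca1d0
state:3 @ bit 29 → (0x5ca1d0e3>>29)&0x7 = 0x2

227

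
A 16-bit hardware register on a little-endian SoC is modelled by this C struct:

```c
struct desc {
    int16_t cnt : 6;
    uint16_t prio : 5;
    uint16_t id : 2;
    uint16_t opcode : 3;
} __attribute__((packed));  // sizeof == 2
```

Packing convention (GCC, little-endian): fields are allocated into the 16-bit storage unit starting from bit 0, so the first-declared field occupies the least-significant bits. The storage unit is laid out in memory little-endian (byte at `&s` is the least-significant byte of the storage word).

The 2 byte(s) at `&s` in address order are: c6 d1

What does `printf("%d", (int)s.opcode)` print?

[0]=0xc6 [1]=0xd1 (little-endian) → word 0xd1c6
cnt:6 @ bit 0 → (0xd1c6>>0)&0x3f = 0x6
prio:5 @ bit 6 → (0xd1c6>>6)&0x1f = 0x7
id:2 @ bit 11 → (0xd1c6>>11)&0x3 = 0x2
opcode:3 @ bit 13 → (0xd1c6>>13)&0x7 = 0x6  ←

6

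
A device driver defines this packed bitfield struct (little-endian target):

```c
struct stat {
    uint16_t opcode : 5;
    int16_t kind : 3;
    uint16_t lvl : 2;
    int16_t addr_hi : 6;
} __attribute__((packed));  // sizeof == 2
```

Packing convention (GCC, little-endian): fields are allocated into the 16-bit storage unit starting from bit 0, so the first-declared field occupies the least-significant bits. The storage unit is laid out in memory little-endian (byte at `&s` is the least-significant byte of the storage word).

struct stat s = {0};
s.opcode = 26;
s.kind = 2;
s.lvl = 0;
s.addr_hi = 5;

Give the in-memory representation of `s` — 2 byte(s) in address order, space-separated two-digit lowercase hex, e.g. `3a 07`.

5a 14

[0+:5] opcode=26 & 0x1f = 0x1a; word=0x001a
[5+:3] kind=2 & 0x7 = 0x2; word=0x005a
[8+:2] lvl=0 & 0x3 = 0x0; word=0x005a
[10+:6] addr_hi=5 & 0x3f = 0x5; word=0x145a
word = 0x145a → little-endian bytes:
  [0]=0x5a  [1]=0x14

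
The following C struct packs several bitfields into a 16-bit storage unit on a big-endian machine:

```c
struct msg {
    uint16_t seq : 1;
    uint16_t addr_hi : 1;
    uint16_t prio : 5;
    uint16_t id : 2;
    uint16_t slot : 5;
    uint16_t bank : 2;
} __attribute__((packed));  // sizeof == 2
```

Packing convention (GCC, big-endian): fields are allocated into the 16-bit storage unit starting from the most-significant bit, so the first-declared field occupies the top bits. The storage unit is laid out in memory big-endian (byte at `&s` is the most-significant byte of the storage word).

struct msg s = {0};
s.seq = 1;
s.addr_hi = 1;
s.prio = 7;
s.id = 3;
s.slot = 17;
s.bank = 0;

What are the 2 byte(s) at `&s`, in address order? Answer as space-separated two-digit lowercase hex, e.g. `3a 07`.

seq:1 = 1 → 0x1 << 15 → word 0x8000
addr_hi:1 = 1 → 0x1 << 14 → word 0xc000
prio:5 = 7 → 0x7 << 9 → word 0xce00
id:2 = 3 → 0x3 << 7 → word 0xcf80
slot:5 = 17 → 0x11 << 2 → word 0xcfc4
bank:2 = 0 → 0x0 << 0 → word 0xcfc4
word = 0xcfc4 → big-endian bytes:
  [0]=0xcf  [1]=0xc4

cf c4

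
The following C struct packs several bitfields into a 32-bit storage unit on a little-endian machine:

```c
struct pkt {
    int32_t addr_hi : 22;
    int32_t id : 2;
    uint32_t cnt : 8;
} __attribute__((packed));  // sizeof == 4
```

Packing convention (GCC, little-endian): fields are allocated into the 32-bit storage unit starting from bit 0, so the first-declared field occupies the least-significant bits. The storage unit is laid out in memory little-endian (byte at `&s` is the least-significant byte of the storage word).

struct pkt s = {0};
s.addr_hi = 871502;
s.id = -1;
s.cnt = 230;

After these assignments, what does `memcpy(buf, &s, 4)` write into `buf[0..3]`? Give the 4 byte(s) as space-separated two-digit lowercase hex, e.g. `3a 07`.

[0+:22] addr_hi=871502 & 0x3fffff = 0xd4c4e; word=0x000d4c4e
[22+:2] id=-1 & 0x3 = 0x3; word=0x00cd4c4e
[24+:8] cnt=230 & 0xff = 0xe6; word=0xe6cd4c4e
word = 0xe6cd4c4e → little-endian bytes:
  [0]=0x4e  [1]=0x4c  [2]=0xcd  [3]=0xe6

4e 4c cd e6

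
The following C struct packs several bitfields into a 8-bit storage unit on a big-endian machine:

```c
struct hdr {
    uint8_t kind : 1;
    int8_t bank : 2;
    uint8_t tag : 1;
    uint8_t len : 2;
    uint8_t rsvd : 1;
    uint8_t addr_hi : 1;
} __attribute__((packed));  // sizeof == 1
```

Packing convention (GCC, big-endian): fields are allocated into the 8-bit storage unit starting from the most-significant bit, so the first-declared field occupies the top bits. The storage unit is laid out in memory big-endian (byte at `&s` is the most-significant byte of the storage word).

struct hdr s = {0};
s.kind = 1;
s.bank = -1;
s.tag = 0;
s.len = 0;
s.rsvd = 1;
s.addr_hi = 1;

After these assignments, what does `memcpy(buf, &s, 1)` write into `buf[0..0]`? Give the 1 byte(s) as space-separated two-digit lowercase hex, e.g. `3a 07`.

e3

kind:1 = 1 → 0x1 << 7 → word 0x80
bank:2 = -1 → 0x3 << 5 → word 0xe0
tag:1 = 0 → 0x0 << 4 → word 0xe0
len:2 = 0 → 0x0 << 2 → word 0xe0
rsvd:1 = 1 → 0x1 << 1 → word 0xe2
addr_hi:1 = 1 → 0x1 << 0 → word 0xe3
word = 0xe3 → big-endian bytes:
  [0]=0xe3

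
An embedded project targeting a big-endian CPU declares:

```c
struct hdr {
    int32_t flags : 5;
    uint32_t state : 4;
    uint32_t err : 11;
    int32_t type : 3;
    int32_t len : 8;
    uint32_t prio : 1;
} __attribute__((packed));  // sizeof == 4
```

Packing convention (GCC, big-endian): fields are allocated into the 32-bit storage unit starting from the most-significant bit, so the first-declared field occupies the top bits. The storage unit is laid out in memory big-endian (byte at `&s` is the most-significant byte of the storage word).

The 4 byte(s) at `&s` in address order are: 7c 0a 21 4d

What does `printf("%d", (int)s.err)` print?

162

[0]=0x7c [1]=0x0a [2]=0x21 [3]=0x4d (big-endian) → word 0x7c0a214d
flags:5 @ bit 27 → (0x7c0a214d>>27)&0x1f = 0xf
state:4 @ bit 23 → (0x7c0a214d>>23)&0xf = 0x8
err:11 @ bit 12 → (0x7c0a214d>>12)&0x7ff = 0xa2  ←
type:3 @ bit 9 → (0x7c0a214d>>9)&0x7 = 0x0
len:8 @ bit 1 → (0x7c0a214d>>1)&0xff = 0xa6
prio:1 @ bit 0 → (0x7c0a214d>>0)&0x1 = 0x1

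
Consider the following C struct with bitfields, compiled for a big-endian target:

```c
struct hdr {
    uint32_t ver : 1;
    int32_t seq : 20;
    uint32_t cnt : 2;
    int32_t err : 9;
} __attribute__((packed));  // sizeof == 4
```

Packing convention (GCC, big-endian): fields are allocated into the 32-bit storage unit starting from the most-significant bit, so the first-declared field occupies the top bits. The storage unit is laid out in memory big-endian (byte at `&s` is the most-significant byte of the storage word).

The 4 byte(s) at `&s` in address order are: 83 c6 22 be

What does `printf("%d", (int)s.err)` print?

[0]=0x83 [1]=0xc6 [2]=0x22 [3]=0xbe (big-endian) → word 0x83c622be
ver:1 @ bit 31 → (0x83c622be>>31)&0x1 = 0x1
seq:20 @ bit 11 → (0x83c622be>>11)&0xfffff = 0x78c4
cnt:2 @ bit 9 → (0x83c622be>>9)&0x3 = 0x1
err:9 @ bit 0 → (0x83c622be>>0)&0x1ff = 0xbe  ←
err signed 9b, MSB=0: value = 190

190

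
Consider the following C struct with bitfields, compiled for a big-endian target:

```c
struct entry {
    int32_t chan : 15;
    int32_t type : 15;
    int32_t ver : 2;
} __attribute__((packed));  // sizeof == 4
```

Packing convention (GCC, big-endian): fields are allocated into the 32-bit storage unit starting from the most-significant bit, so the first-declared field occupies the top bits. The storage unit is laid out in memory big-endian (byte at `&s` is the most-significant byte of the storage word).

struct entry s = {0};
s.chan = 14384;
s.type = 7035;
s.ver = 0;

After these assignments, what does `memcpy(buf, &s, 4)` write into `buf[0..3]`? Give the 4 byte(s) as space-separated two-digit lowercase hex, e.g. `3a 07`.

70 60 6d ec

chan:15 = 14384 → 0x3830 << 17 → word 0x70600000
type:15 = 7035 → 0x1b7b << 2 → word 0x70606dec
ver:2 = 0 → 0x0 << 0 → word 0x70606dec
word = 0x70606dec → big-endian bytes:
  [0]=0x70  [1]=0x60  [2]=0x6d  [3]=0xec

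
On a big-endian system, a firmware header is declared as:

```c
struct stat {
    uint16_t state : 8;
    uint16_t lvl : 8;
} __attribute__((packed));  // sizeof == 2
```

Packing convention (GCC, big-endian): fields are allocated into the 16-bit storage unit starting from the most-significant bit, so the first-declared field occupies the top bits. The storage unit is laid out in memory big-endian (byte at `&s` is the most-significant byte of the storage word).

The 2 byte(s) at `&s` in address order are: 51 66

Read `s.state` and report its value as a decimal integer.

[0]=0x51 [1]=0x66 (big-endian) → word 0x5166
state [8+:8] = (word>>8) & 0xff = 81  ←
lvl [0+:8] = (word>>0) & 0xff = 102

81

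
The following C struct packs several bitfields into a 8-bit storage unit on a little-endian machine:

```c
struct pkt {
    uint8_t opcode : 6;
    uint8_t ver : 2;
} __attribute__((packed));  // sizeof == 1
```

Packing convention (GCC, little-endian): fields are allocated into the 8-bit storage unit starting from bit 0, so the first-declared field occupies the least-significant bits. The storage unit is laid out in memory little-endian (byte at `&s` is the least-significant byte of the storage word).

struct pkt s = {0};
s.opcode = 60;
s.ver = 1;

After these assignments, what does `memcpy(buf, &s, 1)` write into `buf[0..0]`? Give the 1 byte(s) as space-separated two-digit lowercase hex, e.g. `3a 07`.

7c

opcode (6b) val=60 bits=0x3c at bit 0: 0x3c
ver (2b) val=1 bits=0x1 at bit 6: 0x7c
word = 0x7c → little-endian bytes:
  [0]=0x7c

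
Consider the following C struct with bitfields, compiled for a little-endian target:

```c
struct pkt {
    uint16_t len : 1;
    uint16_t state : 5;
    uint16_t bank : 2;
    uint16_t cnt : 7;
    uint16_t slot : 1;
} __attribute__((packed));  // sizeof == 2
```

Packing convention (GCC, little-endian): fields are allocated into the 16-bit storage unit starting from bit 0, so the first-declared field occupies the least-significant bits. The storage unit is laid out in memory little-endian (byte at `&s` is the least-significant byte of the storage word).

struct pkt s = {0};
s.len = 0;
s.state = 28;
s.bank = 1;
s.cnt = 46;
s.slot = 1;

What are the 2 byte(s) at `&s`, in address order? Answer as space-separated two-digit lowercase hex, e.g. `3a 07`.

len:1 = 0 → 0x0 << 0 → word 0x0000
state:5 = 28 → 0x1c << 1 → word 0x0038
bank:2 = 1 → 0x1 << 6 → word 0x0078
cnt:7 = 46 → 0x2e << 8 → word 0x2e78
slot:1 = 1 → 0x1 << 15 → word 0xae78
word = 0xae78 → little-endian bytes:
  [0]=0x78  [1]=0xae

78 ae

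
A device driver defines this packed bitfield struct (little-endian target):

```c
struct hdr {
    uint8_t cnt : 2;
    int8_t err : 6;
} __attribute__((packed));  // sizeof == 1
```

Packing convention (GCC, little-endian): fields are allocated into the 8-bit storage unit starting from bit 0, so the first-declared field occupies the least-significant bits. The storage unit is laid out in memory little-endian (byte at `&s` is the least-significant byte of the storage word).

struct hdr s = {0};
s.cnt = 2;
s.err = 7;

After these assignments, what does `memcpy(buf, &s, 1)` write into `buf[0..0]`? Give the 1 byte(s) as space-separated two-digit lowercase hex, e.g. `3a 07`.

cnt (2b) val=2 bits=0x2 at bit 0: 0x02
err (6b) val=7 bits=0x7 at bit 2: 0x1e
word = 0x1e → little-endian bytes:
  [0]=0x1e

1e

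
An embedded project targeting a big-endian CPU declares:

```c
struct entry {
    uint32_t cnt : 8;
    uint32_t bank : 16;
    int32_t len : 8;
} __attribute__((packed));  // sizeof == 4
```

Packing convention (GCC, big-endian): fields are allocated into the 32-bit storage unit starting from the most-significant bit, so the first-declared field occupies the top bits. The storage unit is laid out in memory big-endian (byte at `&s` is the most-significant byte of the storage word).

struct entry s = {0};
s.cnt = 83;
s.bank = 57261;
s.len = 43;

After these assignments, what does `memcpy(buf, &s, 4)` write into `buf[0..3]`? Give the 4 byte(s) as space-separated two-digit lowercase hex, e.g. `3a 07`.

[24+:8] cnt=83 & 0xff = 0x53; word=0x53000000
[8+:16] bank=57261 & 0xffff = 0xdfad; word=0x53dfad00
[0+:8] len=43 & 0xff = 0x2b; word=0x53dfad2b
word = 0x53dfad2b → big-endian bytes:
  [0]=0x53  [1]=0xdf  [2]=0xad  [3]=0x2b

53 df ad 2b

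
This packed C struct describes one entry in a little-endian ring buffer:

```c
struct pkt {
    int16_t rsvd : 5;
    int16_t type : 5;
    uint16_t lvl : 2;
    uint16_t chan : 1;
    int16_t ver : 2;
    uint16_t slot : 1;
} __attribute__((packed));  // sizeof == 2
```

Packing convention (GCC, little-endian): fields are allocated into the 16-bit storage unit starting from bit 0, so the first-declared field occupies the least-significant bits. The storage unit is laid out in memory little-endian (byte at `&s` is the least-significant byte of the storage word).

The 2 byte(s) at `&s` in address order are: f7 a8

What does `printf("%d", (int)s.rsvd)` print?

-9

[0]=0xf7 [1]=0xa8 (little-endian) → word 0xa8f7
rsvd:5 @ bit 0 → (0xa8f7>>0)&0x1f = 0x17  ←
type:5 @ bit 5 → (0xa8f7>>5)&0x1f = 0x7
lvl:2 @ bit 10 → (0xa8f7>>10)&0x3 = 0x2
chan:1 @ bit 12 → (0xa8f7>>12)&0x1 = 0x0
ver:2 @ bit 13 → (0xa8f7>>13)&0x3 = 0x1
slot:1 @ bit 15 → (0xa8f7>>15)&0x1 = 0x1
rsvd signed 5b, MSB=1: 23 - 32 = -9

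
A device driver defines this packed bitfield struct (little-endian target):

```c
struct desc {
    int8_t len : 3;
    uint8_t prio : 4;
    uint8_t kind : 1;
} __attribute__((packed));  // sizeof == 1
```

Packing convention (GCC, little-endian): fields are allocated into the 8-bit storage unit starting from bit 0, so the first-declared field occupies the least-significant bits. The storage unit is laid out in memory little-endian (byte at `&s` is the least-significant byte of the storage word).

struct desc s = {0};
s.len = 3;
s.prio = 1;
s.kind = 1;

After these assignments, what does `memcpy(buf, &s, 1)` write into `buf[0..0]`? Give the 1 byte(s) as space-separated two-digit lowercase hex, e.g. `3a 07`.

[0+:3] len=3 & 0x7 = 0x3; word=0x03
[3+:4] prio=1 & 0xf = 0x1; word=0x0b
[7+:1] kind=1 & 0x1 = 0x1; word=0x8b
word = 0x8b → little-endian bytes:
  [0]=0x8b

8b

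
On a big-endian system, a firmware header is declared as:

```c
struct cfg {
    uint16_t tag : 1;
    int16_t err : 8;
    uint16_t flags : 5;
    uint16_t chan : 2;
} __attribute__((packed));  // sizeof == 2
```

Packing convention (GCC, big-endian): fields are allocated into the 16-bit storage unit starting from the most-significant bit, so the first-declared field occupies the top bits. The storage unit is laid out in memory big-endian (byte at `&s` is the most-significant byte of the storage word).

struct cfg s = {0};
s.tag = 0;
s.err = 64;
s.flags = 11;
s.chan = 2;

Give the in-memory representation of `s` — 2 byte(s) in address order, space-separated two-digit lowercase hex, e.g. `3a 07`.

tag:1 = 0 → 0x0 << 15 → word 0x0000
err:8 = 64 → 0x40 << 7 → word 0x2000
flags:5 = 11 → 0xb << 2 → word 0x202c
chan:2 = 2 → 0x2 << 0 → word 0x202e
word = 0x202e → big-endian bytes:
  [0]=0x20  [1]=0x2e

20 2e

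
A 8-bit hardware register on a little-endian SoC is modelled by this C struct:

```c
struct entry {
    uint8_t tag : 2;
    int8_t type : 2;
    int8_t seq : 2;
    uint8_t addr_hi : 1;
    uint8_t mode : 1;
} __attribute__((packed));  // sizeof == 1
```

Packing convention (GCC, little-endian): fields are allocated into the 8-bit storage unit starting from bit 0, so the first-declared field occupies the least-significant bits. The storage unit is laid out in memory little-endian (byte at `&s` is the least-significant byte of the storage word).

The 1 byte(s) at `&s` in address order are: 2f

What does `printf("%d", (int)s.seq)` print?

[0]=0x2f (little-endian) → word 0x2f
tag [0+:2] = (word>>0) & 0x3 = 3
type [2+:2] = (word>>2) & 0x3 = 3
seq [4+:2] = (word>>4) & 0x3 = 2  ←
addr_hi [6+:1] = (word>>6) & 0x1 = 0
mode [7+:1] = (word>>7) & 0x1 = 0
seq signed 2b, MSB=1: 2 - 4 = -2

-2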